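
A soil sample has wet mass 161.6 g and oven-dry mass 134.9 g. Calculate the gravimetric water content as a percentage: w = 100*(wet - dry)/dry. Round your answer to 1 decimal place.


Step 1: Water mass = wet - dry = 161.6 - 134.9 = 26.7 g
Step 2: w = 100 * water mass / dry mass
Step 3: w = 100 * 26.7 / 134.9 = 19.8%

19.8


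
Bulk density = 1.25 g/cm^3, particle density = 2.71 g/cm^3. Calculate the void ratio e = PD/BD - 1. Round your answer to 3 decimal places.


Step 1: e = PD / BD - 1
Step 2: e = 2.71 / 1.25 - 1
Step 3: e = 2.168 - 1
Step 4: e = 1.168

1.168


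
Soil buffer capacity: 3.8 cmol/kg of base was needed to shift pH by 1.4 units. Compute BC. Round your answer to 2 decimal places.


Step 1: BC = change in base / change in pH
Step 2: BC = 3.8 / 1.4
Step 3: BC = 2.71 cmol/(kg*pH unit)

2.71


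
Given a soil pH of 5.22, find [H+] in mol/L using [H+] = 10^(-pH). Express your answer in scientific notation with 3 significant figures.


Step 1: [H+] = 10^(-pH)
Step 2: [H+] = 10^(-5.22)
Step 3: [H+] = 6.03e-06 mol/L

6.03e-06


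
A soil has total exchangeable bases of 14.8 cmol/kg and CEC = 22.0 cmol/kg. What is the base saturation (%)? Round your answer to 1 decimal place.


Step 1: BS = 100 * (sum of bases) / CEC
Step 2: BS = 100 * 14.8 / 22.0
Step 3: BS = 67.3%

67.3


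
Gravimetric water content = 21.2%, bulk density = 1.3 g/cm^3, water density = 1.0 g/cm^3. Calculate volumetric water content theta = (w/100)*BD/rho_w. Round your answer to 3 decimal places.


Step 1: theta = (w / 100) * BD / rho_w
Step 2: theta = (21.2 / 100) * 1.3 / 1.0
Step 3: theta = 0.212 * 1.3
Step 4: theta = 0.276

0.276


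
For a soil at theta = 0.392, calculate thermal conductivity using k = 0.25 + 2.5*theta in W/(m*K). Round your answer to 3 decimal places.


Step 1: k = 0.25 + 2.5 * theta
Step 2: k = 0.25 + 2.5 * 0.392
Step 3: k = 0.25 + 0.98
Step 4: k = 1.23 W/(m*K)

1.23


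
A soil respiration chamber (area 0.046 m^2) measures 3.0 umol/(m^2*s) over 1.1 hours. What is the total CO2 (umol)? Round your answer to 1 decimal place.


Step 1: Convert time to seconds: 1.1 hr * 3600 = 3960.0 s
Step 2: Total = flux * area * time_s
Step 3: Total = 3.0 * 0.046 * 3960.0
Step 4: Total = 546.5 umol

546.5


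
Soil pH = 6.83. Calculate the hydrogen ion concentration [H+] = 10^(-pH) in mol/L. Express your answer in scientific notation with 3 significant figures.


Step 1: [H+] = 10^(-pH)
Step 2: [H+] = 10^(-6.83)
Step 3: [H+] = 1.48e-07 mol/L

1.48e-07


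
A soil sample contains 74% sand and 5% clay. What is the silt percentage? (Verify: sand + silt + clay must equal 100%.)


Step 1: sand + silt + clay = 100%
Step 2: silt = 100 - sand - clay
Step 3: silt = 100 - 74 - 5
Step 4: silt = 21%

21


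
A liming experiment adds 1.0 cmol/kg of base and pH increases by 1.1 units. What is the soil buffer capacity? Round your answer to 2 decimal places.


Step 1: BC = change in base / change in pH
Step 2: BC = 1.0 / 1.1
Step 3: BC = 0.91 cmol/(kg*pH unit)

0.91


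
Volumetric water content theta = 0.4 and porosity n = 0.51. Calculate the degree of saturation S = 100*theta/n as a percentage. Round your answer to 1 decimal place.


Step 1: S = 100 * theta_v / n
Step 2: S = 100 * 0.4 / 0.51
Step 3: S = 78.4%

78.4


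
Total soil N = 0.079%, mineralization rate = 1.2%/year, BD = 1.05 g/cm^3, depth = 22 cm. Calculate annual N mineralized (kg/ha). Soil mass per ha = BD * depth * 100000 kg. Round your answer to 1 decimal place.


Step 1: Soil mass per ha = BD * depth * 100000 = 1.05 * 22 * 100000 = 2310000 kg
Step 2: Total N pool = soil mass * N%/100 = 2310000 * 0.079/100 = 1824.9 kg/ha
Step 3: N mineralized = N pool * rate%/100 = 1824.9 * 1.2/100 = 21.9 kg/ha/yr

21.9


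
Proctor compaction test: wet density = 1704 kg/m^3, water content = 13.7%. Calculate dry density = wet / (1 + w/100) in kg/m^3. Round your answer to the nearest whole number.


Step 1: Dry density = wet density / (1 + w/100)
Step 2: Dry density = 1704 / (1 + 13.7/100)
Step 3: Dry density = 1704 / 1.137
Step 4: Dry density = 1499 kg/m^3

1499


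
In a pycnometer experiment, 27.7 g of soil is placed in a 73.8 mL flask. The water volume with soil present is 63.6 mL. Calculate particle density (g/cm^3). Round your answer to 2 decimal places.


Step 1: Volume of solids = flask volume - water volume with soil
Step 2: V_solids = 73.8 - 63.6 = 10.2 mL
Step 3: Particle density = mass / V_solids = 27.7 / 10.2 = 2.72 g/cm^3

2.72


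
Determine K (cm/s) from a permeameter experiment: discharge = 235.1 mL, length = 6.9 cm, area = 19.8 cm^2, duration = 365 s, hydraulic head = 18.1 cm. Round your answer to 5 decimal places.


Step 1: K = Q * L / (A * t * h)
Step 2: Numerator = 235.1 * 6.9 = 1622.19
Step 3: Denominator = 19.8 * 365 * 18.1 = 130808.7
Step 4: K = 1622.19 / 130808.7 = 0.0124 cm/s

0.0124


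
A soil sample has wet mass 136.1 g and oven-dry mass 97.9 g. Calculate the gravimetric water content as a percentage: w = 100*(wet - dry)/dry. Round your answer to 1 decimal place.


Step 1: Water mass = wet - dry = 136.1 - 97.9 = 38.2 g
Step 2: w = 100 * water mass / dry mass
Step 3: w = 100 * 38.2 / 97.9 = 39.0%

39.0


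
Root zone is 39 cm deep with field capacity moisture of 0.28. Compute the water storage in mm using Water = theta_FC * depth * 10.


Step 1: Water (mm) = theta_FC * depth (cm) * 10
Step 2: Water = 0.28 * 39 * 10
Step 3: Water = 109.2 mm

109.2


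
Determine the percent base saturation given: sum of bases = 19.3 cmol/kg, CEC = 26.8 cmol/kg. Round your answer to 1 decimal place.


Step 1: BS = 100 * (sum of bases) / CEC
Step 2: BS = 100 * 19.3 / 26.8
Step 3: BS = 72.0%

72.0


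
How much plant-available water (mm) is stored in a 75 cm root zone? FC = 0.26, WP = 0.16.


Step 1: Available water = (FC - WP) * depth * 10
Step 2: AW = (0.26 - 0.16) * 75 * 10
Step 3: AW = 0.1 * 75 * 10
Step 4: AW = 75.0 mm

75.0


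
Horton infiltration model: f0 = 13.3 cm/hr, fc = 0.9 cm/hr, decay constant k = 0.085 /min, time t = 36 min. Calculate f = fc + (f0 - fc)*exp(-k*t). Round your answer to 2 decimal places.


Step 1: f = fc + (f0 - fc) * exp(-k * t)
Step 2: exp(-0.085 * 36) = 0.046888
Step 3: f = 0.9 + (13.3 - 0.9) * 0.046888
Step 4: f = 0.9 + 12.4 * 0.046888
Step 5: f = 1.48 cm/hr

1.48


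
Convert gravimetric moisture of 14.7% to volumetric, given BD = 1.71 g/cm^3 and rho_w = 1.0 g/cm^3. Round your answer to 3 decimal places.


Step 1: theta = (w / 100) * BD / rho_w
Step 2: theta = (14.7 / 100) * 1.71 / 1.0
Step 3: theta = 0.147 * 1.71
Step 4: theta = 0.251

0.251


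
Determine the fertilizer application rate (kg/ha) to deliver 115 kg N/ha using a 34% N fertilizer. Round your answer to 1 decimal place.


Step 1: Fertilizer rate = target N / (N content / 100)
Step 2: Rate = 115 / (34 / 100)
Step 3: Rate = 115 / 0.34
Step 4: Rate = 338.2 kg/ha

338.2


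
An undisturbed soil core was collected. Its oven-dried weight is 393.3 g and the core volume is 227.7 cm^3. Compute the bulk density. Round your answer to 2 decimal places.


Step 1: Identify the formula: BD = dry mass / volume
Step 2: Substitute values: BD = 393.3 / 227.7
Step 3: BD = 1.73 g/cm^3

1.73


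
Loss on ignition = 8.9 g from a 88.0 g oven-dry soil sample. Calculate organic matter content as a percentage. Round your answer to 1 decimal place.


Step 1: OM% = 100 * LOI / sample mass
Step 2: OM = 100 * 8.9 / 88.0
Step 3: OM = 10.1%

10.1


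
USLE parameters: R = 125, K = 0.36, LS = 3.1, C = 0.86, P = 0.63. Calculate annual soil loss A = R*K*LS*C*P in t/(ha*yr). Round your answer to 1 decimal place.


Step 1: A = R * K * LS * C * P
Step 2: R * K = 125 * 0.36 = 45.0
Step 3: (R*K) * LS = 45.0 * 3.1 = 139.5
Step 4: * C * P = 139.5 * 0.86 * 0.63 = 75.6
Step 5: A = 75.6 t/(ha*yr)

75.6


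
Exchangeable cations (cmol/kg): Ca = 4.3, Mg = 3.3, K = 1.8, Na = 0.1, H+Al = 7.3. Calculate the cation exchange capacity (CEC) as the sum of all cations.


Step 1: CEC = Ca + Mg + K + Na + (H+Al)
Step 2: CEC = 4.3 + 3.3 + 1.8 + 0.1 + 7.3
Step 3: CEC = 16.8 cmol/kg

16.8


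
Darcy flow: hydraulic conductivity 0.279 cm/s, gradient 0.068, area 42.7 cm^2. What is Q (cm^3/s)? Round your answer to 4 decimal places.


Step 1: Apply Darcy's law: Q = K * i * A
Step 2: Q = 0.279 * 0.068 * 42.7
Step 3: Q = 0.8101 cm^3/s

0.8101


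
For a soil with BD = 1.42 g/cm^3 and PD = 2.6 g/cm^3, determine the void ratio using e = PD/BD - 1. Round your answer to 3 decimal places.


Step 1: e = PD / BD - 1
Step 2: e = 2.6 / 1.42 - 1
Step 3: e = 1.83099 - 1
Step 4: e = 0.831

0.831


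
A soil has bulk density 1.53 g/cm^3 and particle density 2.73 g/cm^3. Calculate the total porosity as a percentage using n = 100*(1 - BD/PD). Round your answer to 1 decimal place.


Step 1: Formula: n = 100 * (1 - BD / PD)
Step 2: n = 100 * (1 - 1.53 / 2.73)
Step 3: n = 100 * (1 - 0.56044)
Step 4: n = 44.0%

44.0


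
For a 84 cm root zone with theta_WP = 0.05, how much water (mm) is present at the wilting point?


Step 1: Water (mm) = theta_WP * depth * 10
Step 2: Water = 0.05 * 84 * 10
Step 3: Water = 42.0 mm

42.0


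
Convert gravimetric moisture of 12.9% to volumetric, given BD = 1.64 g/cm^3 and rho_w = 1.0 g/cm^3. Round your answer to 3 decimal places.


Step 1: theta = (w / 100) * BD / rho_w
Step 2: theta = (12.9 / 100) * 1.64 / 1.0
Step 3: theta = 0.129 * 1.64
Step 4: theta = 0.212

0.212


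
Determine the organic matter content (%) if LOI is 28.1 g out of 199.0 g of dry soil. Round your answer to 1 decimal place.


Step 1: OM% = 100 * LOI / sample mass
Step 2: OM = 100 * 28.1 / 199.0
Step 3: OM = 14.1%

14.1


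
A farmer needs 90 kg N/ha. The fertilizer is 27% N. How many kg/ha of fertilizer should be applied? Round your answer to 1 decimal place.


Step 1: Fertilizer rate = target N / (N content / 100)
Step 2: Rate = 90 / (27 / 100)
Step 3: Rate = 90 / 0.27
Step 4: Rate = 333.3 kg/ha

333.3


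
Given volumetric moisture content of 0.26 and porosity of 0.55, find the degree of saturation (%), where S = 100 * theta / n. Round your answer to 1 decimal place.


Step 1: S = 100 * theta_v / n
Step 2: S = 100 * 0.26 / 0.55
Step 3: S = 47.3%

47.3


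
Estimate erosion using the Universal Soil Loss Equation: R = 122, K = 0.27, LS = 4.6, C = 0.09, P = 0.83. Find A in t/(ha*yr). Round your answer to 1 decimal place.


Step 1: A = R * K * LS * C * P
Step 2: R * K = 122 * 0.27 = 32.94
Step 3: (R*K) * LS = 32.94 * 4.6 = 151.524
Step 4: * C * P = 151.524 * 0.09 * 0.83 = 11.3
Step 5: A = 11.3 t/(ha*yr)

11.3


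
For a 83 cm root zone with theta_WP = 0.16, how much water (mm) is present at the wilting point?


Step 1: Water (mm) = theta_WP * depth * 10
Step 2: Water = 0.16 * 83 * 10
Step 3: Water = 132.8 mm

132.8


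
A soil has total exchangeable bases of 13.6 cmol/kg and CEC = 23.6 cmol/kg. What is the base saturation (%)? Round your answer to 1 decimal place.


Step 1: BS = 100 * (sum of bases) / CEC
Step 2: BS = 100 * 13.6 / 23.6
Step 3: BS = 57.6%

57.6


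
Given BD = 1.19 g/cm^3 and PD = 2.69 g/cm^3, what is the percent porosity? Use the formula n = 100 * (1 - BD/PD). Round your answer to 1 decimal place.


Step 1: Formula: n = 100 * (1 - BD / PD)
Step 2: n = 100 * (1 - 1.19 / 2.69)
Step 3: n = 100 * (1 - 0.44238)
Step 4: n = 55.8%

55.8


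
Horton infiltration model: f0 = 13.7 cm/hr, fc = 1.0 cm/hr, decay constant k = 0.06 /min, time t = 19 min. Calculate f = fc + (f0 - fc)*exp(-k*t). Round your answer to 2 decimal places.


Step 1: f = fc + (f0 - fc) * exp(-k * t)
Step 2: exp(-0.06 * 19) = 0.319819
Step 3: f = 1.0 + (13.7 - 1.0) * 0.319819
Step 4: f = 1.0 + 12.7 * 0.319819
Step 5: f = 5.06 cm/hr

5.06


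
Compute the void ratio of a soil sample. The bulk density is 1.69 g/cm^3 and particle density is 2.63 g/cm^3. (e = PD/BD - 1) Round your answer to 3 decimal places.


Step 1: e = PD / BD - 1
Step 2: e = 2.63 / 1.69 - 1
Step 3: e = 1.55621 - 1
Step 4: e = 0.556

0.556


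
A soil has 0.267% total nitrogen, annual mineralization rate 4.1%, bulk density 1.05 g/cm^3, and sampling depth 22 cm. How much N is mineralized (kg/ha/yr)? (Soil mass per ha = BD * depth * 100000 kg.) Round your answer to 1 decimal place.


Step 1: Soil mass per ha = BD * depth * 100000 = 1.05 * 22 * 100000 = 2310000 kg
Step 2: Total N pool = soil mass * N%/100 = 2310000 * 0.267/100 = 6167.7 kg/ha
Step 3: N mineralized = N pool * rate%/100 = 6167.7 * 4.1/100 = 252.9 kg/ha/yr

252.9


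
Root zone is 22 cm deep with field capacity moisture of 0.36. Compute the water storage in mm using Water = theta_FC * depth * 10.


Step 1: Water (mm) = theta_FC * depth (cm) * 10
Step 2: Water = 0.36 * 22 * 10
Step 3: Water = 79.2 mm

79.2


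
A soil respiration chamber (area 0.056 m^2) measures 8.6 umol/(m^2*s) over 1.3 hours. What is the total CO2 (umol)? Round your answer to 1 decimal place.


Step 1: Convert time to seconds: 1.3 hr * 3600 = 4680.0 s
Step 2: Total = flux * area * time_s
Step 3: Total = 8.6 * 0.056 * 4680.0
Step 4: Total = 2253.9 umol

2253.9


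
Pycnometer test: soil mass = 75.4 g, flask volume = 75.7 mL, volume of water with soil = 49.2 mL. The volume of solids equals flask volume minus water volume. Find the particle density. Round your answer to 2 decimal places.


Step 1: Volume of solids = flask volume - water volume with soil
Step 2: V_solids = 75.7 - 49.2 = 26.5 mL
Step 3: Particle density = mass / V_solids = 75.4 / 26.5 = 2.85 g/cm^3

2.85


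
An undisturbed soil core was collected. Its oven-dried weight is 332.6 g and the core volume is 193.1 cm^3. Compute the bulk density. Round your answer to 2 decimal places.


Step 1: Identify the formula: BD = dry mass / volume
Step 2: Substitute values: BD = 332.6 / 193.1
Step 3: BD = 1.72 g/cm^3

1.72


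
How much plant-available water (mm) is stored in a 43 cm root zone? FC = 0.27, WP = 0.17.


Step 1: Available water = (FC - WP) * depth * 10
Step 2: AW = (0.27 - 0.17) * 43 * 10
Step 3: AW = 0.1 * 43 * 10
Step 4: AW = 43.0 mm

43.0


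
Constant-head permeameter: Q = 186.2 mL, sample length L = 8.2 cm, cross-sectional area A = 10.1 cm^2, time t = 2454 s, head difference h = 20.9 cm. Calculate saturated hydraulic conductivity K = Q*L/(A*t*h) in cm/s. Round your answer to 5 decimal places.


Step 1: K = Q * L / (A * t * h)
Step 2: Numerator = 186.2 * 8.2 = 1526.84
Step 3: Denominator = 10.1 * 2454 * 20.9 = 518014.86
Step 4: K = 1526.84 / 518014.86 = 0.00295 cm/s

0.00295


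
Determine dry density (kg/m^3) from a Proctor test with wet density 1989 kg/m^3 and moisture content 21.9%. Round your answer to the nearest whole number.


Step 1: Dry density = wet density / (1 + w/100)
Step 2: Dry density = 1989 / (1 + 21.9/100)
Step 3: Dry density = 1989 / 1.219
Step 4: Dry density = 1632 kg/m^3

1632


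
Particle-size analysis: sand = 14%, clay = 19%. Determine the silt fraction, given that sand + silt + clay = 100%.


Step 1: sand + silt + clay = 100%
Step 2: silt = 100 - sand - clay
Step 3: silt = 100 - 14 - 19
Step 4: silt = 67%

67


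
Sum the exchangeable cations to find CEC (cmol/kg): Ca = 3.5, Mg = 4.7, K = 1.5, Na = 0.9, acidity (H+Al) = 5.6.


Step 1: CEC = Ca + Mg + K + Na + (H+Al)
Step 2: CEC = 3.5 + 4.7 + 1.5 + 0.9 + 5.6
Step 3: CEC = 16.2 cmol/kg

16.2


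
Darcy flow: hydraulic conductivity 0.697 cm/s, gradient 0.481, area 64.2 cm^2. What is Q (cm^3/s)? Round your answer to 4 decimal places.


Step 1: Apply Darcy's law: Q = K * i * A
Step 2: Q = 0.697 * 0.481 * 64.2
Step 3: Q = 21.5235 cm^3/s

21.5235


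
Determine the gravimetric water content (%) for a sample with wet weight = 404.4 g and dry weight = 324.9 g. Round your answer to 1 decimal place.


Step 1: Water mass = wet - dry = 404.4 - 324.9 = 79.5 g
Step 2: w = 100 * water mass / dry mass
Step 3: w = 100 * 79.5 / 324.9 = 24.5%

24.5


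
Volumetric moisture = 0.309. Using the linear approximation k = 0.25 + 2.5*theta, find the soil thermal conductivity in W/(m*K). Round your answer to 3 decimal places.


Step 1: k = 0.25 + 2.5 * theta
Step 2: k = 0.25 + 2.5 * 0.309
Step 3: k = 0.25 + 0.773
Step 4: k = 1.023 W/(m*K)

1.023


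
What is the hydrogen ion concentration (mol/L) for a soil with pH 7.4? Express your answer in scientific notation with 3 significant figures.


Step 1: [H+] = 10^(-pH)
Step 2: [H+] = 10^(-7.4)
Step 3: [H+] = 3.98e-08 mol/L

3.98e-08


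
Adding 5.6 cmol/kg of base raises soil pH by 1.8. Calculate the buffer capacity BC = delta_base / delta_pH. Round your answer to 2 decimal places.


Step 1: BC = change in base / change in pH
Step 2: BC = 5.6 / 1.8
Step 3: BC = 3.11 cmol/(kg*pH unit)

3.11


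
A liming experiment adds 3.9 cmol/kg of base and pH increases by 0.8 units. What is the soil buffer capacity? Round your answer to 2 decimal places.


Step 1: BC = change in base / change in pH
Step 2: BC = 3.9 / 0.8
Step 3: BC = 4.88 cmol/(kg*pH unit)

4.88


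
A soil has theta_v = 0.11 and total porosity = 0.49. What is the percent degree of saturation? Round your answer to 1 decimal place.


Step 1: S = 100 * theta_v / n
Step 2: S = 100 * 0.11 / 0.49
Step 3: S = 22.4%

22.4


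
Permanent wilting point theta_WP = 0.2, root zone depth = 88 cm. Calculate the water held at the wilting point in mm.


Step 1: Water (mm) = theta_WP * depth * 10
Step 2: Water = 0.2 * 88 * 10
Step 3: Water = 176.0 mm

176.0


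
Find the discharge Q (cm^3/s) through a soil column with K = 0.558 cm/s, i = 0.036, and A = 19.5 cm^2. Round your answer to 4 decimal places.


Step 1: Apply Darcy's law: Q = K * i * A
Step 2: Q = 0.558 * 0.036 * 19.5
Step 3: Q = 0.3917 cm^3/s

0.3917


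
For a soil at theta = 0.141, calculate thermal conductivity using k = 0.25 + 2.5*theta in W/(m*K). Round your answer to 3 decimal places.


Step 1: k = 0.25 + 2.5 * theta
Step 2: k = 0.25 + 2.5 * 0.141
Step 3: k = 0.25 + 0.353
Step 4: k = 0.603 W/(m*K)

0.603


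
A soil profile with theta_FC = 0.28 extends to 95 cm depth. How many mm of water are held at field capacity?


Step 1: Water (mm) = theta_FC * depth (cm) * 10
Step 2: Water = 0.28 * 95 * 10
Step 3: Water = 266.0 mm

266.0


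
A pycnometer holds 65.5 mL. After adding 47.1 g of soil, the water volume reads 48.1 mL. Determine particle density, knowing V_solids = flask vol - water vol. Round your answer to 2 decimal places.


Step 1: Volume of solids = flask volume - water volume with soil
Step 2: V_solids = 65.5 - 48.1 = 17.4 mL
Step 3: Particle density = mass / V_solids = 47.1 / 17.4 = 2.71 g/cm^3

2.71


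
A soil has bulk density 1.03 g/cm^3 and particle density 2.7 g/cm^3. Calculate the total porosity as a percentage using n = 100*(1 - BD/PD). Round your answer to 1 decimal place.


Step 1: Formula: n = 100 * (1 - BD / PD)
Step 2: n = 100 * (1 - 1.03 / 2.7)
Step 3: n = 100 * (1 - 0.38148)
Step 4: n = 61.9%

61.9


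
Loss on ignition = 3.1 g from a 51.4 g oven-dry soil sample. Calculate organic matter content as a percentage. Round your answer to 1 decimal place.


Step 1: OM% = 100 * LOI / sample mass
Step 2: OM = 100 * 3.1 / 51.4
Step 3: OM = 6.0%

6.0


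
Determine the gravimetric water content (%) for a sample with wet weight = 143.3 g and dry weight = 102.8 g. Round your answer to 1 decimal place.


Step 1: Water mass = wet - dry = 143.3 - 102.8 = 40.5 g
Step 2: w = 100 * water mass / dry mass
Step 3: w = 100 * 40.5 / 102.8 = 39.4%

39.4


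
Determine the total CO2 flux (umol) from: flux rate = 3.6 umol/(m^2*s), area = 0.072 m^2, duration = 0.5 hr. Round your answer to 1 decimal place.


Step 1: Convert time to seconds: 0.5 hr * 3600 = 1800.0 s
Step 2: Total = flux * area * time_s
Step 3: Total = 3.6 * 0.072 * 1800.0
Step 4: Total = 466.6 umol

466.6


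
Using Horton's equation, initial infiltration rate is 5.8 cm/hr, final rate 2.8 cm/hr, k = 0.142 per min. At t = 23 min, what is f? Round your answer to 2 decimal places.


Step 1: f = fc + (f0 - fc) * exp(-k * t)
Step 2: exp(-0.142 * 23) = 0.038159
Step 3: f = 2.8 + (5.8 - 2.8) * 0.038159
Step 4: f = 2.8 + 3.0 * 0.038159
Step 5: f = 2.91 cm/hr

2.91


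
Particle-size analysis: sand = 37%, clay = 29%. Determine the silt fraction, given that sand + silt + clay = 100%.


Step 1: sand + silt + clay = 100%
Step 2: silt = 100 - sand - clay
Step 3: silt = 100 - 37 - 29
Step 4: silt = 34%

34


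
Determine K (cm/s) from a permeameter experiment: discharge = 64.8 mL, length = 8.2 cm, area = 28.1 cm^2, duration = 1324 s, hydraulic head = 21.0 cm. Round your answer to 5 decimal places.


Step 1: K = Q * L / (A * t * h)
Step 2: Numerator = 64.8 * 8.2 = 531.36
Step 3: Denominator = 28.1 * 1324 * 21.0 = 781292.4
Step 4: K = 531.36 / 781292.4 = 0.00068 cm/s

0.00068


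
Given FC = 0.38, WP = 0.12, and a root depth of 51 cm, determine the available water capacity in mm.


Step 1: Available water = (FC - WP) * depth * 10
Step 2: AW = (0.38 - 0.12) * 51 * 10
Step 3: AW = 0.26 * 51 * 10
Step 4: AW = 132.6 mm

132.6


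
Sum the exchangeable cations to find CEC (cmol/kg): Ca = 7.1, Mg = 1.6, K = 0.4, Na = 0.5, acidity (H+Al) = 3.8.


Step 1: CEC = Ca + Mg + K + Na + (H+Al)
Step 2: CEC = 7.1 + 1.6 + 0.4 + 0.5 + 3.8
Step 3: CEC = 13.4 cmol/kg

13.4


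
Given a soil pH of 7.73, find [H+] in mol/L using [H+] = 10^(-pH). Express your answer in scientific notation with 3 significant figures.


Step 1: [H+] = 10^(-pH)
Step 2: [H+] = 10^(-7.73)
Step 3: [H+] = 1.86e-08 mol/L

1.86e-08


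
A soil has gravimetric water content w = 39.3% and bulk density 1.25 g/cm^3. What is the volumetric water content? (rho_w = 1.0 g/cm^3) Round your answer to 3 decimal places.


Step 1: theta = (w / 100) * BD / rho_w
Step 2: theta = (39.3 / 100) * 1.25 / 1.0
Step 3: theta = 0.393 * 1.25
Step 4: theta = 0.491

0.491


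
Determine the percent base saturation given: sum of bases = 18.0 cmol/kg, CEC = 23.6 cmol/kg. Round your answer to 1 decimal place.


Step 1: BS = 100 * (sum of bases) / CEC
Step 2: BS = 100 * 18.0 / 23.6
Step 3: BS = 76.3%

76.3


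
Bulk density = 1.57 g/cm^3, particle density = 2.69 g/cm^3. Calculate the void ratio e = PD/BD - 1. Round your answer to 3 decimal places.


Step 1: e = PD / BD - 1
Step 2: e = 2.69 / 1.57 - 1
Step 3: e = 1.71338 - 1
Step 4: e = 0.713

0.713


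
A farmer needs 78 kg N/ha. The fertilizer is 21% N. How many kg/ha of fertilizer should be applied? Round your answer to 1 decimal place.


Step 1: Fertilizer rate = target N / (N content / 100)
Step 2: Rate = 78 / (21 / 100)
Step 3: Rate = 78 / 0.21
Step 4: Rate = 371.4 kg/ha

371.4


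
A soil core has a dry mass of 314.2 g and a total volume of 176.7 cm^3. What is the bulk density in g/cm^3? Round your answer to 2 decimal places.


Step 1: Identify the formula: BD = dry mass / volume
Step 2: Substitute values: BD = 314.2 / 176.7
Step 3: BD = 1.78 g/cm^3

1.78


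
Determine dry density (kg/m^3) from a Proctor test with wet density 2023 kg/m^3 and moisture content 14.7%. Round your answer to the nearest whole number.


Step 1: Dry density = wet density / (1 + w/100)
Step 2: Dry density = 2023 / (1 + 14.7/100)
Step 3: Dry density = 2023 / 1.147
Step 4: Dry density = 1764 kg/m^3

1764


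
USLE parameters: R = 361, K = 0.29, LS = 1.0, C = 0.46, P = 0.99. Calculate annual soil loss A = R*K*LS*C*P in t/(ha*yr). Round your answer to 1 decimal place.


Step 1: A = R * K * LS * C * P
Step 2: R * K = 361 * 0.29 = 104.69
Step 3: (R*K) * LS = 104.69 * 1.0 = 104.69
Step 4: * C * P = 104.69 * 0.46 * 0.99 = 47.7
Step 5: A = 47.7 t/(ha*yr)

47.7


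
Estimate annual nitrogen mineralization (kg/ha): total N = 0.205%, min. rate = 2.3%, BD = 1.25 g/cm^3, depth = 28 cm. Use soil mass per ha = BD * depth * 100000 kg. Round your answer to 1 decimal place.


Step 1: Soil mass per ha = BD * depth * 100000 = 1.25 * 28 * 100000 = 3500000 kg
Step 2: Total N pool = soil mass * N%/100 = 3500000 * 0.205/100 = 7175.0 kg/ha
Step 3: N mineralized = N pool * rate%/100 = 7175.0 * 2.3/100 = 165.0 kg/ha/yr

165.0


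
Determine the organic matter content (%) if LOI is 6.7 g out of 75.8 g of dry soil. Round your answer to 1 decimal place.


Step 1: OM% = 100 * LOI / sample mass
Step 2: OM = 100 * 6.7 / 75.8
Step 3: OM = 8.8%

8.8


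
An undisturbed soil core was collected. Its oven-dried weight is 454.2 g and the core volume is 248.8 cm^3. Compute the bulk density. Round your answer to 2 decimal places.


Step 1: Identify the formula: BD = dry mass / volume
Step 2: Substitute values: BD = 454.2 / 248.8
Step 3: BD = 1.83 g/cm^3

1.83


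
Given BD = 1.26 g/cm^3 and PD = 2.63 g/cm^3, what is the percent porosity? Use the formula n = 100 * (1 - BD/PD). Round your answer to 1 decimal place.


Step 1: Formula: n = 100 * (1 - BD / PD)
Step 2: n = 100 * (1 - 1.26 / 2.63)
Step 3: n = 100 * (1 - 0.47909)
Step 4: n = 52.1%

52.1


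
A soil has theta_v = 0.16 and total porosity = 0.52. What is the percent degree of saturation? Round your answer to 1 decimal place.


Step 1: S = 100 * theta_v / n
Step 2: S = 100 * 0.16 / 0.52
Step 3: S = 30.8%

30.8


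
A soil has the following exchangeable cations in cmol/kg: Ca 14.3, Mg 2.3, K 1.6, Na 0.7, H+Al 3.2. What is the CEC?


Step 1: CEC = Ca + Mg + K + Na + (H+Al)
Step 2: CEC = 14.3 + 2.3 + 1.6 + 0.7 + 3.2
Step 3: CEC = 22.1 cmol/kg

22.1


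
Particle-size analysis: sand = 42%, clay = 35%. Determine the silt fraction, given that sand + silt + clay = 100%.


Step 1: sand + silt + clay = 100%
Step 2: silt = 100 - sand - clay
Step 3: silt = 100 - 42 - 35
Step 4: silt = 23%

23


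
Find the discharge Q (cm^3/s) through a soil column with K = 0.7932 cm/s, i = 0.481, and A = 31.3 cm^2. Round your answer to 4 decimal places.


Step 1: Apply Darcy's law: Q = K * i * A
Step 2: Q = 0.7932 * 0.481 * 31.3
Step 3: Q = 11.9419 cm^3/s

11.9419


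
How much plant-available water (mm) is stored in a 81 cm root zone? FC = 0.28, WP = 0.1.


Step 1: Available water = (FC - WP) * depth * 10
Step 2: AW = (0.28 - 0.1) * 81 * 10
Step 3: AW = 0.18 * 81 * 10
Step 4: AW = 145.8 mm

145.8


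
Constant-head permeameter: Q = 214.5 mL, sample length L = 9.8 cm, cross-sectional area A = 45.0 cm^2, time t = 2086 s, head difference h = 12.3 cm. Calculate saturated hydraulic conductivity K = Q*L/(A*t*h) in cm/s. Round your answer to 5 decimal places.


Step 1: K = Q * L / (A * t * h)
Step 2: Numerator = 214.5 * 9.8 = 2102.1
Step 3: Denominator = 45.0 * 2086 * 12.3 = 1154601.0
Step 4: K = 2102.1 / 1154601.0 = 0.00182 cm/s

0.00182


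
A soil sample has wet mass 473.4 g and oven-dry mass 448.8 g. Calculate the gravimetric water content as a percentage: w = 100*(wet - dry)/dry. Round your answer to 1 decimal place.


Step 1: Water mass = wet - dry = 473.4 - 448.8 = 24.6 g
Step 2: w = 100 * water mass / dry mass
Step 3: w = 100 * 24.6 / 448.8 = 5.5%

5.5


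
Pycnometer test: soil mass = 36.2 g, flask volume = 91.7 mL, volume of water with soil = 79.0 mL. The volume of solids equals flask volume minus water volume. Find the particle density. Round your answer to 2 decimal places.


Step 1: Volume of solids = flask volume - water volume with soil
Step 2: V_solids = 91.7 - 79.0 = 12.7 mL
Step 3: Particle density = mass / V_solids = 36.2 / 12.7 = 2.85 g/cm^3

2.85


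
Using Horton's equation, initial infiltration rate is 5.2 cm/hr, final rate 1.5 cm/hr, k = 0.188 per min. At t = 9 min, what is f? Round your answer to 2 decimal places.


Step 1: f = fc + (f0 - fc) * exp(-k * t)
Step 2: exp(-0.188 * 9) = 0.184151
Step 3: f = 1.5 + (5.2 - 1.5) * 0.184151
Step 4: f = 1.5 + 3.7 * 0.184151
Step 5: f = 2.18 cm/hr

2.18


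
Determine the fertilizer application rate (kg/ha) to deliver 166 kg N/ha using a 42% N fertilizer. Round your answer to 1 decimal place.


Step 1: Fertilizer rate = target N / (N content / 100)
Step 2: Rate = 166 / (42 / 100)
Step 3: Rate = 166 / 0.42
Step 4: Rate = 395.2 kg/ha

395.2


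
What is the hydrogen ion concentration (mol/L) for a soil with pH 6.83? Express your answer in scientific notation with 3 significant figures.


Step 1: [H+] = 10^(-pH)
Step 2: [H+] = 10^(-6.83)
Step 3: [H+] = 1.48e-07 mol/L

1.48e-07


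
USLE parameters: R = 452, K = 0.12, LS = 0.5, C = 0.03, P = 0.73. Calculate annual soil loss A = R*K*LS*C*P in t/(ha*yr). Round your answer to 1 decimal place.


Step 1: A = R * K * LS * C * P
Step 2: R * K = 452 * 0.12 = 54.24
Step 3: (R*K) * LS = 54.24 * 0.5 = 27.12
Step 4: * C * P = 27.12 * 0.03 * 0.73 = 0.6
Step 5: A = 0.6 t/(ha*yr)

0.6


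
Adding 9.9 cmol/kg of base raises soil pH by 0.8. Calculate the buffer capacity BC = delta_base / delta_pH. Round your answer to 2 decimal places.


Step 1: BC = change in base / change in pH
Step 2: BC = 9.9 / 0.8
Step 3: BC = 12.38 cmol/(kg*pH unit)

12.38


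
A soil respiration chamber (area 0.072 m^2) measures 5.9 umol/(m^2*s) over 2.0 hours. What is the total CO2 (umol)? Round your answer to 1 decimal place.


Step 1: Convert time to seconds: 2.0 hr * 3600 = 7200.0 s
Step 2: Total = flux * area * time_s
Step 3: Total = 5.9 * 0.072 * 7200.0
Step 4: Total = 3058.6 umol

3058.6


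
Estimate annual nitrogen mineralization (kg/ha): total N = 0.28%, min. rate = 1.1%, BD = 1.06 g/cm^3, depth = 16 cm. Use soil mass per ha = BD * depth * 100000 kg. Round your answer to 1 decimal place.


Step 1: Soil mass per ha = BD * depth * 100000 = 1.06 * 16 * 100000 = 1696000 kg
Step 2: Total N pool = soil mass * N%/100 = 1696000 * 0.28/100 = 4748.8 kg/ha
Step 3: N mineralized = N pool * rate%/100 = 4748.8 * 1.1/100 = 52.2 kg/ha/yr

52.2


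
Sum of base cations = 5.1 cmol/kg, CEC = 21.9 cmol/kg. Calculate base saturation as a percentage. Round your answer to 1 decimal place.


Step 1: BS = 100 * (sum of bases) / CEC
Step 2: BS = 100 * 5.1 / 21.9
Step 3: BS = 23.3%

23.3


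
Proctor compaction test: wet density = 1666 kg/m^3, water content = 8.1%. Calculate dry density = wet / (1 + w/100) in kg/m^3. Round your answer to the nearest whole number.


Step 1: Dry density = wet density / (1 + w/100)
Step 2: Dry density = 1666 / (1 + 8.1/100)
Step 3: Dry density = 1666 / 1.081
Step 4: Dry density = 1541 kg/m^3

1541


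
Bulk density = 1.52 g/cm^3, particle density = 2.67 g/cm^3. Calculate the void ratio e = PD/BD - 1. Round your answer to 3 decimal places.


Step 1: e = PD / BD - 1
Step 2: e = 2.67 / 1.52 - 1
Step 3: e = 1.75658 - 1
Step 4: e = 0.757

0.757


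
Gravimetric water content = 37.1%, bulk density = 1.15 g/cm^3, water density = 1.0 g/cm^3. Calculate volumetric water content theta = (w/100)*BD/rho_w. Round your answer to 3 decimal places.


Step 1: theta = (w / 100) * BD / rho_w
Step 2: theta = (37.1 / 100) * 1.15 / 1.0
Step 3: theta = 0.371 * 1.15
Step 4: theta = 0.427

0.427


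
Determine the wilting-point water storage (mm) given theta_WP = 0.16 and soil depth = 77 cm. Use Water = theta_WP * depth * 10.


Step 1: Water (mm) = theta_WP * depth * 10
Step 2: Water = 0.16 * 77 * 10
Step 3: Water = 123.2 mm

123.2


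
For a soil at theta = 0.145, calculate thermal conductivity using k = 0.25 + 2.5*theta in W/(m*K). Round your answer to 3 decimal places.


Step 1: k = 0.25 + 2.5 * theta
Step 2: k = 0.25 + 2.5 * 0.145
Step 3: k = 0.25 + 0.363
Step 4: k = 0.613 W/(m*K)

0.613


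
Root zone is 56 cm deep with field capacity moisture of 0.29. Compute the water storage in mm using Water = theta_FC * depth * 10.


Step 1: Water (mm) = theta_FC * depth (cm) * 10
Step 2: Water = 0.29 * 56 * 10
Step 3: Water = 162.4 mm

162.4


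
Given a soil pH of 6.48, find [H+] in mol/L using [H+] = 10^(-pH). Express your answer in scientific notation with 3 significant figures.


Step 1: [H+] = 10^(-pH)
Step 2: [H+] = 10^(-6.48)
Step 3: [H+] = 3.31e-07 mol/L

3.31e-07


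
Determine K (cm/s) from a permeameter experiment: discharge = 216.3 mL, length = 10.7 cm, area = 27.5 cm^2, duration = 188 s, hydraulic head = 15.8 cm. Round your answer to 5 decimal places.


Step 1: K = Q * L / (A * t * h)
Step 2: Numerator = 216.3 * 10.7 = 2314.41
Step 3: Denominator = 27.5 * 188 * 15.8 = 81686.0
Step 4: K = 2314.41 / 81686.0 = 0.02833 cm/s

0.02833


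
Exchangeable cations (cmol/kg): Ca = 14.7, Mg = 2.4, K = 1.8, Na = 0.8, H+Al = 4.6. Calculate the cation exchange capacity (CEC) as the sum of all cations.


Step 1: CEC = Ca + Mg + K + Na + (H+Al)
Step 2: CEC = 14.7 + 2.4 + 1.8 + 0.8 + 4.6
Step 3: CEC = 24.3 cmol/kg

24.3


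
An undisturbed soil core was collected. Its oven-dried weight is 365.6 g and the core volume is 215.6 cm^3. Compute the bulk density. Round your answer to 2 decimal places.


Step 1: Identify the formula: BD = dry mass / volume
Step 2: Substitute values: BD = 365.6 / 215.6
Step 3: BD = 1.7 g/cm^3

1.7


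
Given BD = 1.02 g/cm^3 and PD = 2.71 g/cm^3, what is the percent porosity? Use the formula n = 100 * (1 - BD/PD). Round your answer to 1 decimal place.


Step 1: Formula: n = 100 * (1 - BD / PD)
Step 2: n = 100 * (1 - 1.02 / 2.71)
Step 3: n = 100 * (1 - 0.37638)
Step 4: n = 62.4%

62.4


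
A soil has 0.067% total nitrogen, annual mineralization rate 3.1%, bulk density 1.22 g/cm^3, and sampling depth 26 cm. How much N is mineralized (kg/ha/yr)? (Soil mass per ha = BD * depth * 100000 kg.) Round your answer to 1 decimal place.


Step 1: Soil mass per ha = BD * depth * 100000 = 1.22 * 26 * 100000 = 3172000 kg
Step 2: Total N pool = soil mass * N%/100 = 3172000 * 0.067/100 = 2125.24 kg/ha
Step 3: N mineralized = N pool * rate%/100 = 2125.24 * 3.1/100 = 65.9 kg/ha/yr

65.9


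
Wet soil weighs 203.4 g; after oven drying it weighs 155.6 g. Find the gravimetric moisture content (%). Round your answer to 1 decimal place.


Step 1: Water mass = wet - dry = 203.4 - 155.6 = 47.8 g
Step 2: w = 100 * water mass / dry mass
Step 3: w = 100 * 47.8 / 155.6 = 30.7%

30.7


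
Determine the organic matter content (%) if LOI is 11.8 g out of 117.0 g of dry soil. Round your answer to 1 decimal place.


Step 1: OM% = 100 * LOI / sample mass
Step 2: OM = 100 * 11.8 / 117.0
Step 3: OM = 10.1%

10.1


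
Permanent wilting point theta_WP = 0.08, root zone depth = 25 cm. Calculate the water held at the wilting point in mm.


Step 1: Water (mm) = theta_WP * depth * 10
Step 2: Water = 0.08 * 25 * 10
Step 3: Water = 20.0 mm

20.0


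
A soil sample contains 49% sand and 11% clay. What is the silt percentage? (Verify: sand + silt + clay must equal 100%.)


Step 1: sand + silt + clay = 100%
Step 2: silt = 100 - sand - clay
Step 3: silt = 100 - 49 - 11
Step 4: silt = 40%

40


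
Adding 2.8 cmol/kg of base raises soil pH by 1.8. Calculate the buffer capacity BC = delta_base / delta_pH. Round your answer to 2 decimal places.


Step 1: BC = change in base / change in pH
Step 2: BC = 2.8 / 1.8
Step 3: BC = 1.56 cmol/(kg*pH unit)

1.56


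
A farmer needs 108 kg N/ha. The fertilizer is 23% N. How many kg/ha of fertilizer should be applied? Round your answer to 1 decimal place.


Step 1: Fertilizer rate = target N / (N content / 100)
Step 2: Rate = 108 / (23 / 100)
Step 3: Rate = 108 / 0.23
Step 4: Rate = 469.6 kg/ha

469.6


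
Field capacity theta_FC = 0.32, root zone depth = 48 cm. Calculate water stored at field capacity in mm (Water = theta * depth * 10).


Step 1: Water (mm) = theta_FC * depth (cm) * 10
Step 2: Water = 0.32 * 48 * 10
Step 3: Water = 153.6 mm

153.6


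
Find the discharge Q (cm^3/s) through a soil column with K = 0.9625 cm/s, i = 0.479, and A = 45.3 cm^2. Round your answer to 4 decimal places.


Step 1: Apply Darcy's law: Q = K * i * A
Step 2: Q = 0.9625 * 0.479 * 45.3
Step 3: Q = 20.885 cm^3/s

20.885


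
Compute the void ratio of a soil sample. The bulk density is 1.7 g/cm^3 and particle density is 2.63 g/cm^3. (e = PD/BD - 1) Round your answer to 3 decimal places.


Step 1: e = PD / BD - 1
Step 2: e = 2.63 / 1.7 - 1
Step 3: e = 1.54706 - 1
Step 4: e = 0.547

0.547


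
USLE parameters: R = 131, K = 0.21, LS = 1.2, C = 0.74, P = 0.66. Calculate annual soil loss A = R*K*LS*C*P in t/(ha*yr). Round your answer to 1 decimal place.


Step 1: A = R * K * LS * C * P
Step 2: R * K = 131 * 0.21 = 27.51
Step 3: (R*K) * LS = 27.51 * 1.2 = 33.012
Step 4: * C * P = 33.012 * 0.74 * 0.66 = 16.1
Step 5: A = 16.1 t/(ha*yr)

16.1


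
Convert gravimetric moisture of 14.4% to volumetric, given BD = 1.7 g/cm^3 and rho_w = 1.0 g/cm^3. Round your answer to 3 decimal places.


Step 1: theta = (w / 100) * BD / rho_w
Step 2: theta = (14.4 / 100) * 1.7 / 1.0
Step 3: theta = 0.144 * 1.7
Step 4: theta = 0.245

0.245


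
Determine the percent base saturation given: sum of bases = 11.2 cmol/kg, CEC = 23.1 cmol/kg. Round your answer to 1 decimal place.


Step 1: BS = 100 * (sum of bases) / CEC
Step 2: BS = 100 * 11.2 / 23.1
Step 3: BS = 48.5%

48.5


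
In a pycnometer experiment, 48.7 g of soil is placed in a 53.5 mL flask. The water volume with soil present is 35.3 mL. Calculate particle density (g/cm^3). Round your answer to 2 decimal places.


Step 1: Volume of solids = flask volume - water volume with soil
Step 2: V_solids = 53.5 - 35.3 = 18.2 mL
Step 3: Particle density = mass / V_solids = 48.7 / 18.2 = 2.68 g/cm^3

2.68


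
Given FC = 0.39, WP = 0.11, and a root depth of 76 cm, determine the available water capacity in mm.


Step 1: Available water = (FC - WP) * depth * 10
Step 2: AW = (0.39 - 0.11) * 76 * 10
Step 3: AW = 0.28 * 76 * 10
Step 4: AW = 212.8 mm

212.8


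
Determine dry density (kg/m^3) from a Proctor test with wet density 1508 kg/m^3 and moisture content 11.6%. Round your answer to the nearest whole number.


Step 1: Dry density = wet density / (1 + w/100)
Step 2: Dry density = 1508 / (1 + 11.6/100)
Step 3: Dry density = 1508 / 1.116
Step 4: Dry density = 1351 kg/m^3

1351


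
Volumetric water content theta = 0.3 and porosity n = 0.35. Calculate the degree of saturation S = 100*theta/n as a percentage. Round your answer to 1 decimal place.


Step 1: S = 100 * theta_v / n
Step 2: S = 100 * 0.3 / 0.35
Step 3: S = 85.7%

85.7


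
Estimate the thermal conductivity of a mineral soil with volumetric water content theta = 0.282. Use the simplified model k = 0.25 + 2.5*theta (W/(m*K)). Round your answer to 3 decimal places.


Step 1: k = 0.25 + 2.5 * theta
Step 2: k = 0.25 + 2.5 * 0.282
Step 3: k = 0.25 + 0.705
Step 4: k = 0.955 W/(m*K)

0.955


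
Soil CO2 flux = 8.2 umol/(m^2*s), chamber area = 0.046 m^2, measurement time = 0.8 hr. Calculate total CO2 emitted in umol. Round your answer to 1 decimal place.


Step 1: Convert time to seconds: 0.8 hr * 3600 = 2880.0 s
Step 2: Total = flux * area * time_s
Step 3: Total = 8.2 * 0.046 * 2880.0
Step 4: Total = 1086.3 umol

1086.3


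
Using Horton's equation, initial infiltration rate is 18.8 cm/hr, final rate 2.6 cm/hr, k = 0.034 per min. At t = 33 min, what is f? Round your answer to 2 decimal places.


Step 1: f = fc + (f0 - fc) * exp(-k * t)
Step 2: exp(-0.034 * 33) = 0.325628
Step 3: f = 2.6 + (18.8 - 2.6) * 0.325628
Step 4: f = 2.6 + 16.2 * 0.325628
Step 5: f = 7.88 cm/hr

7.88


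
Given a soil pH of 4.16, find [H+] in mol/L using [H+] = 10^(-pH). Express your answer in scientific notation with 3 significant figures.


Step 1: [H+] = 10^(-pH)
Step 2: [H+] = 10^(-4.16)
Step 3: [H+] = 6.92e-05 mol/L

6.92e-05


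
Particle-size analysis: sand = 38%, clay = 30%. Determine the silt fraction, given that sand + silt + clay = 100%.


Step 1: sand + silt + clay = 100%
Step 2: silt = 100 - sand - clay
Step 3: silt = 100 - 38 - 30
Step 4: silt = 32%

32


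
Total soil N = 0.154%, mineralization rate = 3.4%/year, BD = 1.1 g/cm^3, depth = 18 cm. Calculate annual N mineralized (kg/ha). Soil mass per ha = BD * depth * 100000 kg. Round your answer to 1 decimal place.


Step 1: Soil mass per ha = BD * depth * 100000 = 1.1 * 18 * 100000 = 1980000 kg
Step 2: Total N pool = soil mass * N%/100 = 1980000 * 0.154/100 = 3049.2 kg/ha
Step 3: N mineralized = N pool * rate%/100 = 3049.2 * 3.4/100 = 103.7 kg/ha/yr

103.7
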